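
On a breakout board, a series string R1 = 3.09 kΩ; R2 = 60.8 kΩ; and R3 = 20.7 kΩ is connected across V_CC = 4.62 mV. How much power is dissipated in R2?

P ≈ 0.181 nW

Series current I = V_CC/ΣR = 4.62/84.59 = 0.05462 µA.
V(R2) = I·R = 3.321 mV; P = V·I = 3.321 × 0.05462 = 0.1814 nW.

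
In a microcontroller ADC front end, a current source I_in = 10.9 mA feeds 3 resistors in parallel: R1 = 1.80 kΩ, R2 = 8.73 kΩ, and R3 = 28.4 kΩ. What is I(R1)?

I ≈ 8.59 mA

Total conductance ΣG = 1/1.80 + 1/8.73 + 1/28.4 = 0.7053 (units of 1/kΩ).
R1 takes the fraction G_k/ΣG = 0.5556/0.7053 = 0.7877, so I = 10.9 × 0.7877 = 8.586 mA.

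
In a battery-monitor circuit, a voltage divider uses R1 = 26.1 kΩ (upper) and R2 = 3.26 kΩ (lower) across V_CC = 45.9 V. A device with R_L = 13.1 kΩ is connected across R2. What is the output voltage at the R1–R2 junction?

V_out ≈ 4.17 V

First combine the lower leg with the load: R2 ‖ R_L = 2.610 kΩ.
Voltage divider with the loaded lower leg: V_out = 45.9 × 2.610/(26.1 + 2.610) = 45.9 × 0.09092 = 4.173 V.
(Unloaded it would be 5.10 V; the load pulls it down.)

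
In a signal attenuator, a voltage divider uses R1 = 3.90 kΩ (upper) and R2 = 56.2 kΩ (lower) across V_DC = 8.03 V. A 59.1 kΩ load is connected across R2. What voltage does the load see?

V_out ≈ 7.07 V

First combine the lower leg with the load: R2 ‖ R_L = 28.81 kΩ.
Voltage divider with the loaded lower leg: V_out = 8.03 × 28.81/(3.90 + 28.81) = 8.03 × 0.8808 = 7.072 V.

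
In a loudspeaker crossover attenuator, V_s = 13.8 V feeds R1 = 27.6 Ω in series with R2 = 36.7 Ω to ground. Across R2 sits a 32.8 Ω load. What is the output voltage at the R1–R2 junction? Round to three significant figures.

The load sits in parallel with R2, giving an effective lower resistance R2' = R2·R_L/(R2+R_L) = 17.32 Ω.
Voltage divider with the loaded lower leg: V_out = 13.8 × 17.32/(27.6 + 17.32) = 13.8 × 0.3856 = 5.321 V.

V_out ≈ 5.32 V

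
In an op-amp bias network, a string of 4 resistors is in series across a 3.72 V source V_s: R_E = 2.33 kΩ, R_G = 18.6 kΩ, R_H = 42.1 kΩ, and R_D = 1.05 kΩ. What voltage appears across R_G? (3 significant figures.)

Series total: ΣR = 2.33 + 18.6 + 42.1 + 1.05 = 64.08 kΩ.
Voltage divider: V = V_s · (18.60 / 64.08) = 3.72 × 0.2903 = 1.080 V.

V ≈ 1.08 V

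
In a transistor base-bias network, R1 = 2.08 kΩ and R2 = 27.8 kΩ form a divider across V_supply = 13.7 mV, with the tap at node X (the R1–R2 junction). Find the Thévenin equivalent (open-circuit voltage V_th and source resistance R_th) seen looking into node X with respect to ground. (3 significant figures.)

V_th is the unloaded tap voltage: V_supply · R2/(R1+R2) = 13.7 × 0.9304 = 12.75 mV.
With V_supply suppressed (replaced by a short), R_th = R1 ‖ R2 = (2.080 × 27.8)/(2.080 + 27.8) = 1.935 kΩ.

V_th ≈ 12.7 mV, R_th ≈ 1.94 kΩ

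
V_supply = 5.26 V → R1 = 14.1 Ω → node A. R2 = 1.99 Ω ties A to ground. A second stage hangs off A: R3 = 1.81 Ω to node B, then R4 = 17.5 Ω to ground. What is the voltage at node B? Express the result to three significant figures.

V_B ≈ 0.541 V

Looking into the second stage from A: R3 + R4 = 19.31 Ω appears in parallel with R2.
Effective lower resistance at A: R2 ‖ 19.31 = 1.804 Ω.
First divider: V_A = V_supply · 1.804/(14.1 + 1.804) = 0.5967 V.
V_B = V_A × 0.9063 = 0.5407 V.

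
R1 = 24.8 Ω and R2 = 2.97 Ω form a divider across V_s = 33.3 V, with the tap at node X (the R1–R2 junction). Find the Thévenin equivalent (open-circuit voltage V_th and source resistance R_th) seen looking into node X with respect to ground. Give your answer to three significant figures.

V_th ≈ 3.56 V, R_th ≈ 2.65 Ω

With X open, the divider is unloaded: V_th = 33.3 × 2.97/27.77 = 3.561 V.
Looking into X with the source shorted: R_th = R1·R2/(R1+R2) = 24.80 × 2.97/27.77 = 2.652 Ω.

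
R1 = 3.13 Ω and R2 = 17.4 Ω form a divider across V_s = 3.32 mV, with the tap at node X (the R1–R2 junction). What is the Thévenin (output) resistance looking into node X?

R_th ≈ 2.65 Ω

Zeroing V_s shorts the top of R1 to ground, so R_th = R1 ‖ R2 = 2.653 Ω.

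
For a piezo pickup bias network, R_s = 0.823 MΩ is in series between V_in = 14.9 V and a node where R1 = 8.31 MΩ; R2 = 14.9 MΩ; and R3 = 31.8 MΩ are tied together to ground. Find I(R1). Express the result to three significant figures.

I ≈ 1.52 µA

Combine the parallel branches: R_p = (1/8.31 + 1/14.9 + 1/31.8)⁻¹ = 4.568 MΩ.
Node voltage V_A = V_in · R_p/(R_s + R_p) = 14.9 × 0.8473 = 12.63 V.
Branch current I = V_A/R1 = 12.63/8.31 = 1.519 µA.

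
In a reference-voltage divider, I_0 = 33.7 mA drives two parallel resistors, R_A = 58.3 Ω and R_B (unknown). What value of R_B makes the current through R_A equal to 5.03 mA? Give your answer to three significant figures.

R_B ≈ 10.2 Ω

The fraction through R_A equals R_B/(R_A+R_B).
With f = 0.1493, R_B = R_A · f/(1−f) = 58.3 × 0.1754 = 10.23 Ω.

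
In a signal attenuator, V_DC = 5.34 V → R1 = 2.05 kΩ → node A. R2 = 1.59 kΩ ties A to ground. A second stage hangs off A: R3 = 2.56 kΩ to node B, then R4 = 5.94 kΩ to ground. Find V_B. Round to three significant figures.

Node A sees R2 in parallel with the series input of stage 2, R3 + R4 = 8.500 kΩ.
Effective lower resistance at A: R2 ‖ 8.500 = 1.339 kΩ.
First divider: V_A = V_DC · 1.339/(2.05 + 1.339) = 2.110 V.
V_B = V_A × 0.6988 = 1.475 V.

V_B ≈ 1.47 V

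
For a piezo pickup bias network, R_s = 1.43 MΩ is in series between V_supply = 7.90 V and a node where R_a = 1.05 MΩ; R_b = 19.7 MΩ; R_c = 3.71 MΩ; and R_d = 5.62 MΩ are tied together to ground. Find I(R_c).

I ≈ 0.693 µA

Combine the parallel branches: R_p = (1/1.05 + 1/19.7 + 1/3.71 + 1/5.62)⁻¹ = 0.6894 MΩ.
V_A = 7.90 × 0.6894/2.119 = 2.570 V.
I(R_c) = V_A / R_c = 2.570/3.71 = 0.6926 µA.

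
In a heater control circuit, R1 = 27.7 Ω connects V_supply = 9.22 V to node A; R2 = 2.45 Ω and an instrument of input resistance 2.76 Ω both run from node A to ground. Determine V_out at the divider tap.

V_out ≈ 0.413 V

R2 ‖ R_L = (2.45 × 2.76)/(2.45 + 2.76) = 1.298 Ω.
Now apply the divider: V_out = 9.22 × 0.04476 = 0.4127 V.
(Unloaded it would be 0.749 V; the load pulls it down.)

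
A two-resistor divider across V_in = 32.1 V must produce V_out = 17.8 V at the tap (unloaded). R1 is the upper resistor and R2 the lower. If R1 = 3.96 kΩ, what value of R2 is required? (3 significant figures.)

V_out/V_in = R2/(R1+R2) = 0.5545.
Rearranging, R2 = R1·k/(1−k) = 3.96 × 1.245 = 4.929 kΩ.

R2 ≈ 4.93 kΩ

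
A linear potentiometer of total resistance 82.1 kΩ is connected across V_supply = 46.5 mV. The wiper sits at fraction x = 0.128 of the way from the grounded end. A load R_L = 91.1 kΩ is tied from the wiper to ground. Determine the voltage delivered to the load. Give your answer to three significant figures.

The pot divides into 71.59 kΩ above the wiper and 10.51 kΩ below.
Lower segment in parallel with the load: 10.51 ‖ 91.1 = 9.422 kΩ.
V_out = 46.5 × 9.422/(71.59 + 9.422) = 5.408 mV.

V_out ≈ 5.41 mV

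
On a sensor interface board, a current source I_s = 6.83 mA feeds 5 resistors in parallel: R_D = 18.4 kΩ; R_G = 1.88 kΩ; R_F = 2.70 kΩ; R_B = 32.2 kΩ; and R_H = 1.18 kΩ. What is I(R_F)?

Conductances: ΣG = 1/18.4 + 1/1.88 + 1/2.70 + 1/32.2 + 1/1.18 = 1.835 (1/kΩ).
Current divider: I(R_F) = I_s · G_k/ΣG = 6.83 × (0.3704/1.835) = 6.83 × 0.2018 = 1.378 mA.

I ≈ 1.38 mA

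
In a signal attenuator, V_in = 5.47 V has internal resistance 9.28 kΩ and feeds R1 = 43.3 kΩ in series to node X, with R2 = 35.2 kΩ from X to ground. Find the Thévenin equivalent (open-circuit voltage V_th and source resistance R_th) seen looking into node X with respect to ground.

R1' = 9.28 + 43.3 = 52.58 kΩ (source resistance + R1).
V_th is the unloaded tap voltage: V_in · R2/(R1'+R2) = 5.47 × 0.4010 = 2.193 V.
Zeroing V_in shorts the top of R1' to ground, so R_th = R1' ‖ R2 = 21.08 kΩ.

V_th ≈ 2.19 V, R_th ≈ 21.1 kΩ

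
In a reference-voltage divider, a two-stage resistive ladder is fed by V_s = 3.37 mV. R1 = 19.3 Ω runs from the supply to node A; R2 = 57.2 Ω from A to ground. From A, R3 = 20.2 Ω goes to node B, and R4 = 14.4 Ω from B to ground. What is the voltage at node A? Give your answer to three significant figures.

Node A sees R2 in parallel with the series input of stage 2, R3 + R4 = 34.60 Ω.
R2 ‖ (R3+R4) = 21.56 Ω.
V_A = 3.37 × 21.56/(19.3 + 21.56) = 1.778 mV.

V_A ≈ 1.78 mV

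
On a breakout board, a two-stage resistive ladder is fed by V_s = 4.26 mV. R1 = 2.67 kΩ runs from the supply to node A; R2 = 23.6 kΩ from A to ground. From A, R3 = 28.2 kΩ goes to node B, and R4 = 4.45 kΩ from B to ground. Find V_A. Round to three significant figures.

V_A ≈ 3.57 mV

Node A sees R2 in parallel with the series input of stage 2, R3 + R4 = 32.65 kΩ.
R2 ‖ (R3+R4) = 13.70 kΩ.
First divider: V_A = V_s · 13.70/(2.67 + 13.70) = 3.565 mV.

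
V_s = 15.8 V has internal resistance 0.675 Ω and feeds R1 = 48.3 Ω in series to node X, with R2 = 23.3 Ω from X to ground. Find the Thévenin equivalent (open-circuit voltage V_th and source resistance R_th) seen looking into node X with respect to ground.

V_th ≈ 5.09 V, R_th ≈ 15.8 Ω

R1' = 0.675 + 48.3 = 48.97 Ω (source resistance + R1).
V_th is the unloaded tap voltage: V_s · R2/(R1'+R2) = 15.8 × 0.3224 = 5.094 V.
Looking into X with the source shorted: R_th = R1'·R2/(R1'+R2) = 48.97 × 23.3/72.27 = 15.79 Ω.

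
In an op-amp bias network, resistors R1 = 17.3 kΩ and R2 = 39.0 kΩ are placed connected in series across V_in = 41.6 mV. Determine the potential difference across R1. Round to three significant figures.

V ≈ 12.8 mV

ΣR = 17.3 + 39.0 = 56.30 kΩ.
V = V_in · R/ΣR = 41.6 × 0.3073 = 12.78 mV.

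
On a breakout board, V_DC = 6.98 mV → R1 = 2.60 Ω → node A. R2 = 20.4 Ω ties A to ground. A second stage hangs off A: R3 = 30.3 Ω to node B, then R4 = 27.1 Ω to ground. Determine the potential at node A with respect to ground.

V_A ≈ 5.95 mV

The second stage (R3 + R4 = 57.40 Ω) loads node A in parallel with R2.
Effective lower resistance at A: R2 ‖ 57.40 = 15.05 Ω.
First divider: V_A = V_DC · 15.05/(2.60 + 15.05) = 5.952 mV.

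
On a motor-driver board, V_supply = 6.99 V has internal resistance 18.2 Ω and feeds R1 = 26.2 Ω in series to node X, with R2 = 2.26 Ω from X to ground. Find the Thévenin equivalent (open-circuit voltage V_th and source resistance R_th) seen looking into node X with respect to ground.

V_th ≈ 0.339 V, R_th ≈ 2.15 Ω

R1' = 18.2 + 26.2 = 44.40 Ω (source resistance + R1).
With X open, the divider is unloaded: V_th = 6.99 × 2.26/46.66 = 0.3386 V.
With V_supply suppressed (replaced by a short), R_th = R1' ‖ R2 = (44.40 × 2.26)/(44.40 + 2.26) = 2.151 Ω.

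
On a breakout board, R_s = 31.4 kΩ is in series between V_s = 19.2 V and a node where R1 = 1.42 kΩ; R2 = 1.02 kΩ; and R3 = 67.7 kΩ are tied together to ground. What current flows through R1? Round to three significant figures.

Equivalent of the parallel group: R_p = 0.5884 kΩ.
V_A = 19.2 × 0.5884/31.99 = 0.3532 V.
Branch current I = V_A/R1 = 0.3532/1.42 = 0.2487 mA.
(Check via current divider: I_total = 0.6002 mA; share G_k/ΣG = 0.4144 → same result.)

I ≈ 0.249 mA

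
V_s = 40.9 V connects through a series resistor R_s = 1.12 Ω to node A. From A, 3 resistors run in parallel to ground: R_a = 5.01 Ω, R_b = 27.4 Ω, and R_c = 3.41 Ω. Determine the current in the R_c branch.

I ≈ 7.53 A

Parallel bank: R_p = 1/(1/5.01 + 1/27.4 + 1/3.41) = 1.889 Ω.
Node voltage V_A = V_s · R_p/(R_s + R_p) = 40.9 × 0.6278 = 25.68 V.
I(R_c) = V_A / R_c = 25.68/3.41 = 7.530 A.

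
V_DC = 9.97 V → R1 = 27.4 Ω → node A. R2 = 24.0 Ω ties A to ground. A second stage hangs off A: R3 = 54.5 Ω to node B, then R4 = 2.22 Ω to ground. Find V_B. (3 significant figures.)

Looking into the second stage from A: R3 + R4 = 56.72 Ω appears in parallel with R2.
R2 ‖ (R3+R4) = 16.86 Ω.
V_A = 9.97 × 16.86/(27.4 + 16.86) = 3.798 V.
V_B = V_A × 0.03914 = 0.1487 V.

V_B ≈ 0.149 V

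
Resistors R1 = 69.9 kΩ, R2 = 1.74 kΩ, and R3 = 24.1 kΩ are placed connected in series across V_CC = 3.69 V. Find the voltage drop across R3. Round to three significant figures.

V ≈ 0.929 V

Series total: ΣR = 69.9 + 1.74 + 24.1 = 95.74 kΩ.
By the voltage-divider rule, V = 3.69 × 24.10/95.74 = 0.9289 V.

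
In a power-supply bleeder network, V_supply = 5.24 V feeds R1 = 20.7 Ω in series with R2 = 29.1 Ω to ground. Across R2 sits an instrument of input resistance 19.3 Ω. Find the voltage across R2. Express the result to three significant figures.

V_out ≈ 1.88 V

R2 ‖ R_L = (29.1 × 19.3)/(29.1 + 19.3) = 11.60 Ω.
Then V_out = V_supply · R2'/(R1 + R2') = 5.24 × 11.60/32.30 = 1.882 V.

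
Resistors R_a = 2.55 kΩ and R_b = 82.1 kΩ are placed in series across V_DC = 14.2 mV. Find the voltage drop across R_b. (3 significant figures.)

Total series resistance ΣR = 2.55 + 82.1 = 84.65 kΩ.
By the voltage-divider rule, V = 14.2 × 82.10/84.65 = 13.77 mV.

V ≈ 13.8 mV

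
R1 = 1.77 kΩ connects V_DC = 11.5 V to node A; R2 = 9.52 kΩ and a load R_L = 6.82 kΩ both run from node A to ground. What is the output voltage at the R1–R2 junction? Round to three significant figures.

V_out ≈ 7.96 V

The load sits in parallel with R2, giving an effective lower resistance R2' = R2·R_L/(R2+R_L) = 3.973 kΩ.
Voltage divider with the loaded lower leg: V_out = 11.5 × 3.973/(1.77 + 3.973) = 11.5 × 0.6918 = 7.956 V.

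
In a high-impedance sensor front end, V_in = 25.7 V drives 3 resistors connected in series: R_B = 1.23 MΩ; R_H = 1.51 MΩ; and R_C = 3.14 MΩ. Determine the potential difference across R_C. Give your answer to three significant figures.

V ≈ 13.7 V

Series total: ΣR = 1.23 + 1.51 + 3.14 = 5.880 MΩ.
Voltage divider: V = V_in · (3.140 / 5.880) = 25.7 × 0.5340 = 13.72 V.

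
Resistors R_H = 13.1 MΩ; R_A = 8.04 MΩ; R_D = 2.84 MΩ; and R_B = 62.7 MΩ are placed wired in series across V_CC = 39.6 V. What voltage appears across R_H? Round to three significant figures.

V ≈ 5.98 V

Series total: ΣR = 13.1 + 8.04 + 2.84 + 62.7 = 86.68 MΩ.
V = V_CC · R/ΣR = 39.6 × 0.1511 = 5.985 V.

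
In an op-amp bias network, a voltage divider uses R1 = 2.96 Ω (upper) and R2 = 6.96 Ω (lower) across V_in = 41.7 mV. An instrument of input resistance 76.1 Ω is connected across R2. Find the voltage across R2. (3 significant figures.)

V_out ≈ 28.5 mV

The load sits in parallel with R2, giving an effective lower resistance R2' = R2·R_L/(R2+R_L) = 6.377 Ω.
Then V_out = V_in · R2'/(R1 + R2') = 41.7 × 6.377/9.337 = 28.48 mV.
(Unloaded it would be 29.3 mV; the load pulls it down.)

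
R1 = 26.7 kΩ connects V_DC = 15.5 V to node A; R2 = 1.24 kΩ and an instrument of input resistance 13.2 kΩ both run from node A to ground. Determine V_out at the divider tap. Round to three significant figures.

The load sits in parallel with R2, giving an effective lower resistance R2' = R2·R_L/(R2+R_L) = 1.134 kΩ.
Voltage divider with the loaded lower leg: V_out = 15.5 × 1.134/(26.7 + 1.134) = 15.5 × 0.04072 = 0.6312 V.

V_out ≈ 0.631 V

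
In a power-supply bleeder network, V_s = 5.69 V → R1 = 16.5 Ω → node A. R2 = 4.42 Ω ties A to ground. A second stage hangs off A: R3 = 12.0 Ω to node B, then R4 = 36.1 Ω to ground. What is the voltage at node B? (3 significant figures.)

V_B ≈ 0.841 V

Node A sees R2 in parallel with the series input of stage 2, R3 + R4 = 48.10 Ω.
Effective lower resistance at A: R2 ‖ 48.10 = 4.048 Ω.
First divider: V_A = V_s · 4.048/(16.5 + 4.048) = 1.121 V.
Then the unloaded second divider: V_B = V_A × R4/(R3+R4) = 1.121 × 0.7505 = 0.8413 V.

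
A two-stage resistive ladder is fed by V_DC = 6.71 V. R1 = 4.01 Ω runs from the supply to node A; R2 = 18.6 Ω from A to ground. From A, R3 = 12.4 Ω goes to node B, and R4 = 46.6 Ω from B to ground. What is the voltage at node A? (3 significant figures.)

Looking into the second stage from A: R3 + R4 = 59.00 Ω appears in parallel with R2.
R2 ‖ (R3+R4) = 14.14 Ω.
So V_A = 6.71 × 0.7791 = 5.228 V.

V_A ≈ 5.23 V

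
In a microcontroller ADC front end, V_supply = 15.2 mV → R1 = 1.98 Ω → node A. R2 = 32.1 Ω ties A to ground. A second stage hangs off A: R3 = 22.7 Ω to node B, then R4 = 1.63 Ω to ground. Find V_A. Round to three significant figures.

Node A sees R2 in parallel with the series input of stage 2, R3 + R4 = 24.33 Ω.
R2 ‖ (R3+R4) = 13.84 Ω.
V_A = 15.2 × 13.84/(1.98 + 13.84) = 13.30 mV.

V_A ≈ 13.3 mV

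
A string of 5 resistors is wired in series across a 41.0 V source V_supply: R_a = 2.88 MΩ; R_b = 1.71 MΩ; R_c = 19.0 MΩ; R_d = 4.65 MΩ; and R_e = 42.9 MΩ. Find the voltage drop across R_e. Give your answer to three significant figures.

Series total: ΣR = 2.88 + 1.71 + 19.0 + 4.65 + 42.9 = 71.14 MΩ.
Voltage divider: V = V_supply · (42.90 / 71.14) = 41.0 × 0.6030 = 24.72 V.

V ≈ 24.7 V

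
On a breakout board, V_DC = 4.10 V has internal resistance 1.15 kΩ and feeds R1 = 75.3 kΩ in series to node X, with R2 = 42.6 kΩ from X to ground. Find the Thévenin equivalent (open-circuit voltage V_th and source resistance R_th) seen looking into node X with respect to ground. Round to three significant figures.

R1' = 1.15 + 75.3 = 76.45 kΩ (source resistance + R1).
With X open, the divider is unloaded: V_th = 4.10 × 42.6/119.1 = 1.467 V.
With V_DC suppressed (replaced by a short), R_th = R1' ‖ R2 = (76.45 × 42.6)/(76.45 + 42.6) = 27.36 kΩ.

V_th ≈ 1.47 V, R_th ≈ 27.4 kΩ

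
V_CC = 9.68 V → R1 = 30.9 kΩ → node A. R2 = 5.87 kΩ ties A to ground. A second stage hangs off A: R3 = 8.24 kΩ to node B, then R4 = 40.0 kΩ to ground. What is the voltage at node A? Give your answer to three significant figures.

V_A ≈ 1.40 V

Node A sees R2 in parallel with the series input of stage 2, R3 + R4 = 48.24 kΩ.
R2 ‖ (R3+R4) = 5.233 kΩ.
First divider: V_A = V_CC · 5.233/(30.9 + 5.233) = 1.402 V.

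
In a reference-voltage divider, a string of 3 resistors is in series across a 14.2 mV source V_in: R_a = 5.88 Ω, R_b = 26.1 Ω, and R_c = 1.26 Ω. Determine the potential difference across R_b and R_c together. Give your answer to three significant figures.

V ≈ 11.7 mV

Total series resistance ΣR = 5.88 + 26.1 + 1.26 = 33.24 Ω.
R_{R_b..R_c} = 26.1 + 1.26 = 27.36 Ω.
V = V_in · R/ΣR = 14.2 × 0.8231 = 11.69 mV.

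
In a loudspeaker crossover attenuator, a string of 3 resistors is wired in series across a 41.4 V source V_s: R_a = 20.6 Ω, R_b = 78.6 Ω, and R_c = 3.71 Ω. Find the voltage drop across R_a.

ΣR = 20.6 + 78.6 + 3.71 = 102.9 Ω.
By the voltage-divider rule, V = 41.4 × 20.60/102.9 = 8.287 V.

V ≈ 8.29 V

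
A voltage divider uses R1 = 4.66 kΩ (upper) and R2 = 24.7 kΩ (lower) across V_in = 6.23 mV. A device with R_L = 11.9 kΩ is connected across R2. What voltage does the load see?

R2 ‖ R_L = (24.7 × 11.9)/(24.7 + 11.9) = 8.031 kΩ.
Then V_out = V_in · R2'/(R1 + R2') = 6.23 × 8.031/12.69 = 3.942 mV.
(Unloaded it would be 5.24 mV; the load pulls it down.)

V_out ≈ 3.94 mV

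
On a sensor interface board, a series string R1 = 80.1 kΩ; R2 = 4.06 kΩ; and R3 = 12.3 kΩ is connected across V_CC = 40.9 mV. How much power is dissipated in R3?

The common current is I = 40.9/96.46 = 0.4240 µA.
P(R3) = I²·R3 = (0.4240)² × 12.3 = 2.211 nW.

P ≈ 2.21 nW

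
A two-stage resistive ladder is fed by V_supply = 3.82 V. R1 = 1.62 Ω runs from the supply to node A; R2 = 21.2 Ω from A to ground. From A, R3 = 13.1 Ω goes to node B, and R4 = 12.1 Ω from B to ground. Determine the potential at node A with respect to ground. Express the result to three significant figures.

The second stage (R3 + R4 = 25.20 Ω) loads node A in parallel with R2.
Effective lower resistance at A: R2 ‖ 25.20 = 11.51 Ω.
First divider: V_A = V_supply · 11.51/(1.62 + 11.51) = 3.349 V.

V_A ≈ 3.35 V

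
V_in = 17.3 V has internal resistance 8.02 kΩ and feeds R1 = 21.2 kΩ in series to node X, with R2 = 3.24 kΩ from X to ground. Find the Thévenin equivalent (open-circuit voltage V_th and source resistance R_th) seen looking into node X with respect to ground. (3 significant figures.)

V_th ≈ 1.73 V, R_th ≈ 2.92 kΩ

R1' = 8.02 + 21.2 = 29.22 kΩ (source resistance + R1).
V_th is the unloaded tap voltage: V_in · R2/(R1'+R2) = 17.3 × 0.09982 = 1.727 V.
With V_in suppressed (replaced by a short), R_th = R1' ‖ R2 = (29.22 × 3.24)/(29.22 + 3.24) = 2.917 kΩ.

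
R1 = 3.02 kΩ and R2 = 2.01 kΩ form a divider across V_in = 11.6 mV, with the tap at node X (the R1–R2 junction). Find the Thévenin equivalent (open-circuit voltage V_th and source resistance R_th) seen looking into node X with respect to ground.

Open-circuit (no load on X): V_th = V_in · R2/(R1 + R2) = 11.6 × 2.01/(3.020 + 2.01) = 4.635 mV.
Zeroing V_in shorts the top of R1 to ground, so R_th = R1 ‖ R2 = 1.207 kΩ.

V_th ≈ 4.64 mV, R_th ≈ 1.21 kΩ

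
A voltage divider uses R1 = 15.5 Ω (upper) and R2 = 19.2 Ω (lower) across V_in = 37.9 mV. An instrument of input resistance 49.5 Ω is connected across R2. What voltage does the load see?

First combine the lower leg with the load: R2 ‖ R_L = 13.83 Ω.
Voltage divider with the loaded lower leg: V_out = 37.9 × 13.83/(15.5 + 13.83) = 37.9 × 0.4716 = 17.87 mV.
(Unloaded it would be 21.0 mV; the load pulls it down.)

V_out ≈ 17.9 mV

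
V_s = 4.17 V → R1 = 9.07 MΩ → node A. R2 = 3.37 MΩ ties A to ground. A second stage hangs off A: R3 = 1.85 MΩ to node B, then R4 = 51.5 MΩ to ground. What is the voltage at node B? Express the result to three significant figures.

V_B ≈ 1.04 V

Looking into the second stage from A: R3 + R4 = 53.35 MΩ appears in parallel with R2.
R2 ‖ (R3+R4) = 3.170 MΩ.
So V_A = 4.17 × 0.2590 = 1.080 V.
V_B = V_A × 0.9653 = 1.042 V.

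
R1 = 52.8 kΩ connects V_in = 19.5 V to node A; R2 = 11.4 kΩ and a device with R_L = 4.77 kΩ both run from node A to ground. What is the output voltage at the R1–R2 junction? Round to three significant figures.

First combine the lower leg with the load: R2 ‖ R_L = 3.363 kΩ.
Now apply the divider: V_out = 19.5 × 0.05988 = 1.168 V.
(Unloaded it would be 3.46 V; the load pulls it down.)

V_out ≈ 1.17 V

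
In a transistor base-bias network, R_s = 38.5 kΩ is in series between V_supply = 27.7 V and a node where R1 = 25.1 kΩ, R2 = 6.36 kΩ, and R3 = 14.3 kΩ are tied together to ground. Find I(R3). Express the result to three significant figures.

I ≈ 0.172 mA

Equivalent of the parallel group: R_p = 3.745 kΩ.
Node voltage V_A = V_supply · R_p/(R_s + R_p) = 27.7 × 0.08866 = 2.456 V.
Branch current I = V_A/R3 = 2.456/14.3 = 0.1717 mA.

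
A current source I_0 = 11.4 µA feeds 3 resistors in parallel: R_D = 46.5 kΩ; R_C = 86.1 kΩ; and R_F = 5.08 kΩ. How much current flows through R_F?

Total conductance ΣG = 1/46.5 + 1/86.1 + 1/5.08 = 0.2300 (units of 1/kΩ).
Current divider: I(R_F) = I_0 · G_k/ΣG = 11.4 × (0.1969/0.2300) = 11.4 × 0.8560 = 9.758 µA.

I ≈ 9.76 µA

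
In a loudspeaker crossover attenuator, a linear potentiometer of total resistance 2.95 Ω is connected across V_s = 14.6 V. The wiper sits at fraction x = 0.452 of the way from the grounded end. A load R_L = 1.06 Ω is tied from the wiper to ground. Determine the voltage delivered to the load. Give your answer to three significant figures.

Lower segment x·R_p = 1.333 Ω; upper segment (1−x)·R_p = 1.617 Ω.
(x·R_p) ‖ R_L = 0.5905 Ω.
Then V_out = V_s · 0.5905/(1.617 + 0.5905) = 3.906 V.

V_out ≈ 3.91 V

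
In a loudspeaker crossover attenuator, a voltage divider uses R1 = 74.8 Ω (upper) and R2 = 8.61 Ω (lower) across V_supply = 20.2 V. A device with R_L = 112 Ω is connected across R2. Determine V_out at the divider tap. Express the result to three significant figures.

V_out ≈ 1.95 V

R2 ‖ R_L = (8.61 × 112)/(8.61 + 112) = 7.995 Ω.
Now apply the divider: V_out = 20.2 × 0.09657 = 1.951 V.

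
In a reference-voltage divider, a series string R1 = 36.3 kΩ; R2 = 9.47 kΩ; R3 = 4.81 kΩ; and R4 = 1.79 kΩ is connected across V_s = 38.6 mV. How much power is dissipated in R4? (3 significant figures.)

P ≈ 0.972 nW

The common current is I = 38.6/52.37 = 0.7371 µA.
V(R4) = I·R = 1.319 mV; P = V·I = 1.319 × 0.7371 = 0.9724 nW.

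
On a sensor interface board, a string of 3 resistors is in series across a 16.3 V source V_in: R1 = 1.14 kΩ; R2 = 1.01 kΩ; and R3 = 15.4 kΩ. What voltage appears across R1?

V ≈ 1.06 V

Series total: ΣR = 1.14 + 1.01 + 15.4 = 17.55 kΩ.
V = V_in · R/ΣR = 16.3 × 0.06496 = 1.059 V.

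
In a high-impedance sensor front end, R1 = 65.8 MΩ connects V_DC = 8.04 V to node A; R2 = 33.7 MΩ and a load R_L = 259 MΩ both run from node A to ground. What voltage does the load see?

R2 ‖ R_L = (33.7 × 259)/(33.7 + 259) = 29.82 MΩ.
Now apply the divider: V_out = 8.04 × 0.3119 = 2.507 V.
(Unloaded it would be 2.72 V; the load pulls it down.)

V_out ≈ 2.51 V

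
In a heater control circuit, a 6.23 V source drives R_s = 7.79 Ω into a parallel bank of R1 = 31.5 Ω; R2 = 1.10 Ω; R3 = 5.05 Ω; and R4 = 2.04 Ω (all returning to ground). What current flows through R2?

Parallel bank: R_p = 1/(1/31.5 + 1/1.10 + 1/5.05 + 1/2.04) = 0.6139 Ω.
V_A by voltage divider: V_A = 6.23 × 0.6139/(7.79 + 0.6139) = 0.4551 V.
Branch current I = V_A/R2 = 0.4551/1.10 = 0.4137 A.

I ≈ 0.414 A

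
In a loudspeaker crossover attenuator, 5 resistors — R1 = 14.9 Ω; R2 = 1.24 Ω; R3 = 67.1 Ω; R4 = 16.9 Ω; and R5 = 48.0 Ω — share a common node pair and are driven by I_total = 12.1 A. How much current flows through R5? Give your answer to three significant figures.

Conductances: ΣG = 1/14.9 + 1/1.24 + 1/67.1 + 1/16.9 + 1/48.0 = 0.9685 (1/Ω).
By the current-divider rule, I = I_total · G_k/ΣG = 12.1 × 0.02151 = 0.2603 A.

I ≈ 0.260 A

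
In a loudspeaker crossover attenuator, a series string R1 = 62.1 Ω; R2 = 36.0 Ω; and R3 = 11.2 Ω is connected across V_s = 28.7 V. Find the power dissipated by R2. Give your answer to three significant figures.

Series current I = V_s/ΣR = 28.7/109.3 = 0.2626 A.
P(R2) = I²·R2 = (0.2626)² × 36.0 = 2.482 W.

P ≈ 2.48 W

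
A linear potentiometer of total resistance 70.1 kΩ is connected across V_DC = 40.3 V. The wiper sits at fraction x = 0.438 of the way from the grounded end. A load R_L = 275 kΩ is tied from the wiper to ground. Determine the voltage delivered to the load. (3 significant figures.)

V_out ≈ 16.6 V

Lower segment x·R_p = 30.70 kΩ; upper segment (1−x)·R_p = 39.40 kΩ.
(x·R_p) ‖ R_L = 27.62 kΩ.
Then V_out = V_DC · 27.62/(39.40 + 27.62) = 16.61 V.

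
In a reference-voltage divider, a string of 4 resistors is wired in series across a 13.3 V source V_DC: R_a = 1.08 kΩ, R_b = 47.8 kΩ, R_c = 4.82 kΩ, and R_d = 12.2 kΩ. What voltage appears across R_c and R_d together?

Series total: ΣR = 1.08 + 47.8 + 4.82 + 12.2 = 65.90 kΩ.
R_{R_c..R_d} = 4.82 + 12.2 = 17.02 kΩ.
Voltage divider: V = V_DC · (17.02 / 65.90) = 13.3 × 0.2583 = 3.435 V.

V ≈ 3.43 V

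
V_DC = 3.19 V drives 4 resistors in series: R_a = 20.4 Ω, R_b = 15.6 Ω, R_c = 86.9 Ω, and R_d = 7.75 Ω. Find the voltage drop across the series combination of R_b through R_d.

V ≈ 2.69 V

ΣR = 20.4 + 15.6 + 86.9 + 7.75 = 130.7 Ω.
R_{R_b..R_d} = 15.6 + 86.9 + 7.75 = 110.2 Ω.
By the voltage-divider rule, V = 3.19 × 110.2/130.7 = 2.692 V.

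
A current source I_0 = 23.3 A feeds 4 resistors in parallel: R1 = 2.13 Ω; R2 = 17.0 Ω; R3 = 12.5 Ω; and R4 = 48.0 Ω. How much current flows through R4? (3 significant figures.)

Conductances: ΣG = 1/2.13 + 1/17.0 + 1/12.5 + 1/48.0 = 0.6291 (1/Ω).
By the current-divider rule, I = I_0 · G_k/ΣG = 23.3 × 0.03311 = 0.7716 A.

I ≈ 0.772 A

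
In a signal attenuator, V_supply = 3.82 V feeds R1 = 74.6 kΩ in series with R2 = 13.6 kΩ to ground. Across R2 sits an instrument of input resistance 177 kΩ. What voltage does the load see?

V_out ≈ 0.553 V

The load sits in parallel with R2, giving an effective lower resistance R2' = R2·R_L/(R2+R_L) = 12.63 kΩ.
Now apply the divider: V_out = 3.82 × 0.1448 = 0.5531 V.
(Unloaded it would be 0.589 V; the load pulls it down.)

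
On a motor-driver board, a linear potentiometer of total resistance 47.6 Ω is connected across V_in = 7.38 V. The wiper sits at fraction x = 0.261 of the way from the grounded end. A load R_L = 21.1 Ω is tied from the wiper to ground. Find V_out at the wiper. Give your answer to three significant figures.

The pot divides into 35.18 Ω above the wiper and 12.42 Ω below.
Lower segment in parallel with the load: 12.42 ‖ 21.1 = 7.820 Ω.
Loaded-divider output: V_out = 7.38 × 0.1819 = 1.342 V.
(Unloaded: V_out = x·V_in = 1.93 V.)

V_out ≈ 1.34 V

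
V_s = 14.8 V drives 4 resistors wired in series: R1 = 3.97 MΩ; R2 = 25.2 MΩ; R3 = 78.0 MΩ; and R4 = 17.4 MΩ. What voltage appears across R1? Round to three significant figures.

V ≈ 0.472 V

ΣR = 3.97 + 25.2 + 78.0 + 17.4 = 124.6 MΩ.
Voltage divider: V = V_s · (3.970 / 124.6) = 14.8 × 0.03187 = 0.4717 V.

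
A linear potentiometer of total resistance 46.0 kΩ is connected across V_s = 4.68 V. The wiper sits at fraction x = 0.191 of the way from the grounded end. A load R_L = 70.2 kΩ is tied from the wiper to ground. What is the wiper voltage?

V_out ≈ 0.812 V

Lower segment x·R_p = 8.786 kΩ; upper segment (1−x)·R_p = 37.21 kΩ.
Lower segment in parallel with the load: 8.786 ‖ 70.2 = 7.809 kΩ.
Then V_out = V_s · 7.809/(37.21 + 7.809) = 0.8117 V.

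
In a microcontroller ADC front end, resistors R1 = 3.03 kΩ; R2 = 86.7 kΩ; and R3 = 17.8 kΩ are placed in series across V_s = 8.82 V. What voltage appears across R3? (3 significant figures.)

Series total: ΣR = 3.03 + 86.7 + 17.8 = 107.5 kΩ.
By the voltage-divider rule, V = 8.82 × 17.80/107.5 = 1.460 V.

V ≈ 1.46 V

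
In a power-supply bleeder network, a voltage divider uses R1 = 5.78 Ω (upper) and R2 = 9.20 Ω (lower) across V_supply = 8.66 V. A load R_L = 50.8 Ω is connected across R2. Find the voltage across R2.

V_out ≈ 4.97 V

First combine the lower leg with the load: R2 ‖ R_L = 7.789 Ω.
Voltage divider with the loaded lower leg: V_out = 8.66 × 7.789/(5.78 + 7.789) = 8.66 × 0.5740 = 4.971 V.
(Unloaded it would be 5.32 V; the load pulls it down.)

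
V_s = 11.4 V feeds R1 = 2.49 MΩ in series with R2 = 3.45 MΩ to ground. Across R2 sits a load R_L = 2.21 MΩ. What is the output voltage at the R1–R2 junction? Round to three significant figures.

The load sits in parallel with R2, giving an effective lower resistance R2' = R2·R_L/(R2+R_L) = 1.347 MΩ.
Then V_out = V_s · R2'/(R1 + R2') = 11.4 × 1.347/3.837 = 4.002 V.

V_out ≈ 4.00 V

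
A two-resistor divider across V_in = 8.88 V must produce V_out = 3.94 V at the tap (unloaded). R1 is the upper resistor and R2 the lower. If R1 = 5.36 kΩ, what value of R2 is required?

Required fraction k = V_out/V_in = 0.4437.
R2 = R1 · 0.4437/(1 − 0.4437) = 4.275 kΩ.

R2 ≈ 4.27 kΩ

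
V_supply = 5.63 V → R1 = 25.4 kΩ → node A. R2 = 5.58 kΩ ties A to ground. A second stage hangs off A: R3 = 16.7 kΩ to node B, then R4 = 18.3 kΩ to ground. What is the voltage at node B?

The second stage (R3 + R4 = 35.00 kΩ) loads node A in parallel with R2.
Effective lower resistance at A: R2 ‖ 35.00 = 4.813 kΩ.
So V_A = 5.63 × 0.1593 = 0.8968 V.
Stage 2 is unloaded, so V_B = V_A · R4/(R3+R4) = 0.8968 × 18.3/35.00 = 0.4689 V.

V_B ≈ 0.469 V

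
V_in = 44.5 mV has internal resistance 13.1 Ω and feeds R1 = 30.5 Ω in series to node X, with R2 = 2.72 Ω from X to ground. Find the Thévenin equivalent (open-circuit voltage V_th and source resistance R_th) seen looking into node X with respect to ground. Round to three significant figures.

R1' = 13.1 + 30.5 = 43.60 Ω (source resistance + R1).
V_th is the unloaded tap voltage: V_in · R2/(R1'+R2) = 44.5 × 0.05872 = 2.613 mV.
Looking into X with the source shorted: R_th = R1'·R2/(R1'+R2) = 43.60 × 2.72/46.32 = 2.560 Ω.

V_th ≈ 2.61 mV, R_th ≈ 2.56 Ω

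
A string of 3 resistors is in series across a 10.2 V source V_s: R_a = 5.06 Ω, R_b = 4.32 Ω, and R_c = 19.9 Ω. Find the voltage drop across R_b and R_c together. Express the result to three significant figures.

V ≈ 8.44 V

Series total: ΣR = 5.06 + 4.32 + 19.9 = 29.28 Ω.
R_{R_b..R_c} = 4.32 + 19.9 = 24.22 Ω.
By the voltage-divider rule, V = 10.2 × 24.22/29.28 = 8.437 V.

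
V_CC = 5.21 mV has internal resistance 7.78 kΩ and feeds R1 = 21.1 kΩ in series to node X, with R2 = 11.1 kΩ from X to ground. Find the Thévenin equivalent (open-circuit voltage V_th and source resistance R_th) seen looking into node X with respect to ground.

R1' = 7.78 + 21.1 = 28.88 kΩ (source resistance + R1).
With X open, the divider is unloaded: V_th = 5.21 × 11.1/39.98 = 1.446 mV.
Looking into X with the source shorted: R_th = R1'·R2/(R1'+R2) = 28.88 × 11.1/39.98 = 8.018 kΩ.

V_th ≈ 1.45 mV, R_th ≈ 8.02 kΩ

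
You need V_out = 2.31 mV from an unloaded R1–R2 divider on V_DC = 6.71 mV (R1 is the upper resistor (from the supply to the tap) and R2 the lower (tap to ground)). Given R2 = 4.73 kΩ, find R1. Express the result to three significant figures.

The divider ratio is R2/(R1+R2) = 2.31/6.71 = 0.3443.
Rearranging, R1 = R2·(1−k)/k = 4.73 × 1.905 = 9.010 kΩ.

R1 ≈ 9.01 kΩ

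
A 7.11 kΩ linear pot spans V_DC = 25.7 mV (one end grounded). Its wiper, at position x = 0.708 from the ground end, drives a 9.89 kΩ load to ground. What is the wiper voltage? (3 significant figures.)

V_out ≈ 15.8 mV

Split the track: R_lower = x·R_p = 5.034 kΩ, R_upper = (1−x)·R_p = 2.076 kΩ.
Lower segment in parallel with the load: 5.034 ‖ 9.89 = 3.336 kΩ.
V_out = 25.7 × 3.336/(2.076 + 3.336) = 15.84 mV.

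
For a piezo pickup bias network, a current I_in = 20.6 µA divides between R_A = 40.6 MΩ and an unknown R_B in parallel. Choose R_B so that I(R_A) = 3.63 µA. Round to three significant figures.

In a two-way split, I_A/I_in = R_B/(R_A + R_B).
With f = 0.1762, R_B = R_A · f/(1−f) = 40.6 × 0.2139 = 8.685 MΩ.

R_B ≈ 8.68 MΩ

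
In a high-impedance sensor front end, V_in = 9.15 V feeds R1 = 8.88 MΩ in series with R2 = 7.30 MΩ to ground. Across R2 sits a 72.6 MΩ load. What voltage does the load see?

R2 ‖ R_L = (7.30 × 72.6)/(7.30 + 72.6) = 6.633 MΩ.
Voltage divider with the loaded lower leg: V_out = 9.15 × 6.633/(8.88 + 6.633) = 9.15 × 0.4276 = 3.912 V.

V_out ≈ 3.91 V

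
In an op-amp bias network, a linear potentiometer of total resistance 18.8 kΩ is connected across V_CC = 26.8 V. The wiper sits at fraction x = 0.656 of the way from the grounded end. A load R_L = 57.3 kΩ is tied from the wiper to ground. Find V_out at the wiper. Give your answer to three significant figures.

Split the track: R_lower = x·R_p = 12.33 kΩ, R_upper = (1−x)·R_p = 6.467 kΩ.
(x·R_p) ‖ R_L = 10.15 kΩ.
V_out = 26.8 × 10.15/(6.467 + 10.15) = 16.37 V.

V_out ≈ 16.4 V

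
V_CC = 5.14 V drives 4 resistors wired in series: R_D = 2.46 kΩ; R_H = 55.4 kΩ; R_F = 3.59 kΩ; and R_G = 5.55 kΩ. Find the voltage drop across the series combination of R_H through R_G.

Series total: ΣR = 2.46 + 55.4 + 3.59 + 5.55 = 67.00 kΩ.
R_{R_H..R_G} = 55.4 + 3.59 + 5.55 = 64.54 kΩ.
V = V_CC · R/ΣR = 5.14 × 0.9633 = 4.951 V.

V ≈ 4.95 V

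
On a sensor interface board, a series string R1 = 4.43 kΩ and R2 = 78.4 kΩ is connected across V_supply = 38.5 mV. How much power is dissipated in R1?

P ≈ 0.957 nW

ΣR = 82.83 kΩ → I = 38.5/82.83 = 0.4648 µA.
V(R1) = I·R = 2.059 mV; P = V·I = 2.059 × 0.4648 = 0.9571 nW.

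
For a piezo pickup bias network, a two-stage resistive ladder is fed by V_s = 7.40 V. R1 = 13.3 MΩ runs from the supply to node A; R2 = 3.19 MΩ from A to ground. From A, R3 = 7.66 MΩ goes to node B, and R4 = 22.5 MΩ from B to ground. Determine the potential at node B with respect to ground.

V_B ≈ 0.984 V

Node A sees R2 in parallel with the series input of stage 2, R3 + R4 = 30.16 MΩ.
R2 ‖ (R3+R4) = 2.885 MΩ.
First divider: V_A = V_s · 2.885/(13.3 + 2.885) = 1.319 V.
Then the unloaded second divider: V_B = V_A × R4/(R3+R4) = 1.319 × 0.7460 = 0.9840 V.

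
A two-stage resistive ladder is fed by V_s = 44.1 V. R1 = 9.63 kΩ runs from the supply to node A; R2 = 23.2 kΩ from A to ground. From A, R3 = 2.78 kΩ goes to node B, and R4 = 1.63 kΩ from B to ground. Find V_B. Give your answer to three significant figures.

The second stage (R3 + R4 = 4.410 kΩ) loads node A in parallel with R2.
R2 ‖ (R3+R4) = 3.706 kΩ.
First divider: V_A = V_s · 3.706/(9.63 + 3.706) = 12.25 V.
V_B = V_A × 0.3696 = 4.529 V.

V_B ≈ 4.53 V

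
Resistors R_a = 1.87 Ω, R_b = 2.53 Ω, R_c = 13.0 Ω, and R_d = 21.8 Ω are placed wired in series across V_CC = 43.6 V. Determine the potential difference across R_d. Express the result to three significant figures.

V ≈ 24.2 V

Total series resistance ΣR = 1.87 + 2.53 + 13.0 + 21.8 = 39.20 Ω.
By the voltage-divider rule, V = 43.6 × 21.80/39.20 = 24.25 V.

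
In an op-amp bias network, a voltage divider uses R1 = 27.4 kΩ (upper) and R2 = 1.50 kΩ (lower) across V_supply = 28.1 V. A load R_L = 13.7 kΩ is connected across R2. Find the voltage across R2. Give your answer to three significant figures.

The load sits in parallel with R2, giving an effective lower resistance R2' = R2·R_L/(R2+R_L) = 1.352 kΩ.
Then V_out = V_supply · R2'/(R1 + R2') = 28.1 × 1.352/28.75 = 1.321 V.

V_out ≈ 1.32 V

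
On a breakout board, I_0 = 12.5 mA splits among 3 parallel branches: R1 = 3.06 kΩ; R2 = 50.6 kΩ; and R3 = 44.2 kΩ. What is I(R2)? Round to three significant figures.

Total conductance ΣG = 1/3.06 + 1/50.6 + 1/44.2 = 0.3692 (units of 1/kΩ).
R2 takes the fraction G_k/ΣG = 0.01976/0.3692 = 0.05353, so I = 12.5 × 0.05353 = 0.6691 mA.

I ≈ 0.669 mA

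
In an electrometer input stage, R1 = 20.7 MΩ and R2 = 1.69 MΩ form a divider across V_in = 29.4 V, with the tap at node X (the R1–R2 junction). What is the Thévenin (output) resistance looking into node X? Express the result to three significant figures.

R_th ≈ 1.56 MΩ

Looking into X with the source shorted: R_th = R1·R2/(R1+R2) = 20.70 × 1.69/22.39 = 1.562 MΩ.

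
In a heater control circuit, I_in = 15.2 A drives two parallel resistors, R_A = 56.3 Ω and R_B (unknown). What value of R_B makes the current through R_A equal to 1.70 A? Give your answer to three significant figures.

R_B ≈ 7.09 Ω

The fraction through R_A equals R_B/(R_A+R_B).
1.70/15.2 = R_B/(R_A + R_B) → R_B = R_A · (0.1118)/(1 − 0.1118) = 56.3 × 0.1259 = 7.090 Ω.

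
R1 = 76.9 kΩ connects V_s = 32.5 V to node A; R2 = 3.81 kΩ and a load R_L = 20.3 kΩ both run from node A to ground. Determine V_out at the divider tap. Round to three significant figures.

V_out ≈ 1.30 V

The load sits in parallel with R2, giving an effective lower resistance R2' = R2·R_L/(R2+R_L) = 3.208 kΩ.
Then V_out = V_s · R2'/(R1 + R2') = 32.5 × 3.208/80.11 = 1.301 V.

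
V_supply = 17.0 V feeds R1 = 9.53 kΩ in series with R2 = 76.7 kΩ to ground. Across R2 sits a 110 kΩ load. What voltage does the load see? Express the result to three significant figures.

R2 ‖ R_L = (76.7 × 110)/(76.7 + 110) = 45.19 kΩ.
Voltage divider with the loaded lower leg: V_out = 17.0 × 45.19/(9.53 + 45.19) = 17.0 × 0.8258 = 14.04 V.
(Unloaded it would be 15.1 V; the load pulls it down.)

V_out ≈ 14.0 V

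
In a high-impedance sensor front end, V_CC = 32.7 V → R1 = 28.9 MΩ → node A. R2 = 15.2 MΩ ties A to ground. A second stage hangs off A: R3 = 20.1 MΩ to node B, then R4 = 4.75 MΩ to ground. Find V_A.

V_A ≈ 8.05 V

Looking into the second stage from A: R3 + R4 = 24.85 MΩ appears in parallel with R2.
Effective lower resistance at A: R2 ‖ 24.85 = 9.431 MΩ.
First divider: V_A = V_CC · 9.431/(28.9 + 9.431) = 8.046 V.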